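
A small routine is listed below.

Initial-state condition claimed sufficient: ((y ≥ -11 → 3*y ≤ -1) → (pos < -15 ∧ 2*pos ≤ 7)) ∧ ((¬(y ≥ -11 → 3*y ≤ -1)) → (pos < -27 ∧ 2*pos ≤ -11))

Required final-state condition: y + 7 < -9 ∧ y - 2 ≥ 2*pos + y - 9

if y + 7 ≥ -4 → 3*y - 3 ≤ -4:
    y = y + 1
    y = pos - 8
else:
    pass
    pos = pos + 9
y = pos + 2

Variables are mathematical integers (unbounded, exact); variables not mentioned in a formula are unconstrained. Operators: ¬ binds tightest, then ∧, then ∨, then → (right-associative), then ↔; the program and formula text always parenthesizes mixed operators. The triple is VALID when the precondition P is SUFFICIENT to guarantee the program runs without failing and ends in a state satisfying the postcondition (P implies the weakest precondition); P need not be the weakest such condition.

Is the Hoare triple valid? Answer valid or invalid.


Working backward. After the program, the postcondition y + 7 < -9 ∧ y - 2 ≥ 2*pos + y - 9 must hold; in canonical form it is y < -16 ∧ 2*pos ≤ 7.
Before y := pos + 2: pos < -18 ∧ 2*pos ≤ 7
Then branch requires pos < -18 ∧ 2*pos ≤ 7; else branch requires pos < -27 ∧ 2*pos ≤ -11.
Before the if: ((y ≥ -11 → 3*y ≤ -1) → (pos < -18 ∧ 2*pos ≤ 7)) ∧ ((¬(y ≥ -11 → 3*y ≤ -1)) → (pos < -27 ∧ 2*pos ≤ -11))
The weakest precondition is ((y ≥ -11 → 3*y ≤ -1) → (pos < -18 ∧ 2*pos ≤ 7)) ∧ ((¬(y ≥ -11 → 3*y ≤ -1)) → (pos < -27 ∧ 2*pos ≤ -11)).
Check whether ((y ≥ -11 → 3*y ≤ -1) → (pos < -15 ∧ 2*pos ≤ 7)) ∧ ((¬(y ≥ -11 → 3*y ≤ -1)) → (pos < -27 ∧ 2*pos ≤ -11)) implies it.
Countermodel: at the initial state pos = -16, y = -1, the precondition holds but the weakest precondition fails.
Answer: invalid


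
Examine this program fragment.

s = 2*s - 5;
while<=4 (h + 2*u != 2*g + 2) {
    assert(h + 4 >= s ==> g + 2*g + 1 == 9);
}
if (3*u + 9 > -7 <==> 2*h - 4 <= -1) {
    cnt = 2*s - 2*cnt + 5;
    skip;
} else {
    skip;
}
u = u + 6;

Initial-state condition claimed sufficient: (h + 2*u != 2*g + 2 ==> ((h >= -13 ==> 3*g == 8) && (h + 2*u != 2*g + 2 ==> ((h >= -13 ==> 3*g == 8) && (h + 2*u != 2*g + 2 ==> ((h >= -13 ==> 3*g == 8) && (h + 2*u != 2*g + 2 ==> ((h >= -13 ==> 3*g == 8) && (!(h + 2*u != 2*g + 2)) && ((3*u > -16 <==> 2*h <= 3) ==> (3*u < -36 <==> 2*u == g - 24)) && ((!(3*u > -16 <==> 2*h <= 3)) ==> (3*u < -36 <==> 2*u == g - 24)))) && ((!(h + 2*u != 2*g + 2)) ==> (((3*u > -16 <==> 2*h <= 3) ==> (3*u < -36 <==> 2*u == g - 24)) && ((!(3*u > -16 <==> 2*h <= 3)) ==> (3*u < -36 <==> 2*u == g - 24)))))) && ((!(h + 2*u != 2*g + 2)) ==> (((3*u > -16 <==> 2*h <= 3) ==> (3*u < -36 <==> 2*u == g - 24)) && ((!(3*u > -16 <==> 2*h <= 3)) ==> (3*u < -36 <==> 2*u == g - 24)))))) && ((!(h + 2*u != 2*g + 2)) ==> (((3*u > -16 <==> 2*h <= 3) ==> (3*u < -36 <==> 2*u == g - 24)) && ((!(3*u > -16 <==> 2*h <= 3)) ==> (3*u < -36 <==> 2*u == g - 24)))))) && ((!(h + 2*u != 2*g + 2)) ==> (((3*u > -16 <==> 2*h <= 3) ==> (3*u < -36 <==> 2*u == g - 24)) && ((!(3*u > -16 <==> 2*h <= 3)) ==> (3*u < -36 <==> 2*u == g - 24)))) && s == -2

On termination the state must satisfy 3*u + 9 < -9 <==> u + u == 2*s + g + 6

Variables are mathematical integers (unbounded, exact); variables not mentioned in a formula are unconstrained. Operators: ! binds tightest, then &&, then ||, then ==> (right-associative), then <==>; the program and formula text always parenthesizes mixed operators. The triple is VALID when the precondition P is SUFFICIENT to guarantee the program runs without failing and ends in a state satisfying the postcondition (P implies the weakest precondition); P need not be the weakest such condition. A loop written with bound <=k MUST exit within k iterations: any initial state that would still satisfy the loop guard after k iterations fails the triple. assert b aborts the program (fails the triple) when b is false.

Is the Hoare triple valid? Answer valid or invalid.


Working backward. After the program, the postcondition 3*u + 9 < -9 <==> u + u == 2*s + g + 6 must hold; in canonical form it is 3*u < -18 <==> 2*u == g + 2*s + 6.
Before u := u + 6: 3*u < -36 <==> 2*u == g + 2*s - 6
Then branch requires 3*u < -36 <==> 2*u == g + 2*s - 6; else branch requires 3*u < -36 <==> 2*u == g + 2*s - 6.
Before the if: ((3*u > -16 <==> 2*h <= 3) ==> (3*u < -36 <==> 2*u == g + 2*s - 6)) && ((!(3*u > -16 <==> 2*h <= 3)) ==> (3*u < -36 <==> 2*u == g + 2*s - 6))
Before the loop (bound <=4), unroll the exhaustion recursion (WP_0 = exit-now case; WP_j = one more guarded iteration, up to j = 4):
  WP_0: (!(h + 2*u != 2*g + 2)) && ((3*u > -16 <==> 2*h <= 3) ==> (3*u < -36 <==> 2*u == g + 2*s - 6)) && ((!(3*u > -16 <==> 2*h <= 3)) ==> (3*u < -36 <==> 2*u == g + 2*s - 6))
  WP_1: (h + 2*u != 2*g + 2 ==> ((h >= s - 4 ==> 3*g == 8) && (!(h + 2*u != 2*g + 2)) && ((3*u > -16 <==> 2*h <= 3) ==> (3*u < -36 <==> 2*u == g + 2*s - 6)) && ((!(3*u > -16 <==> 2*h <= 3)) ==> (3*u < -36 <==> 2*u == g + 2*s - 6)))) && ((!(h + 2*u != 2*g + 2)) ==> (((3*u > -16 <==> 2*h <= 3) ==> (3*u < -36 <==> 2*u == g + 2*s - 6)) && ((!(3*u > -16 <==> 2*h <= 3)) ==> (3*u < -36 <==> 2*u == g + 2*s - 6))))
  WP_2: (h + 2*u != 2*g + 2 ==> ((h >= s - 4 ==> 3*g == 8) && (h + 2*u != 2*g + 2 ==> ((h >= s - 4 ==> 3*g == 8) && (!(h + 2*u != 2*g + 2)) && ((3*u > -16 <==> 2*h <= 3) ==> (3*u < -36 <==> 2*u == g + 2*s - 6)) && ((!(3*u > -16 <==> 2*h <= 3)) ==> (3*u < -36 <==> 2*u == g + 2*s - 6)))) && ((!(h + 2*u != 2*g + 2)) ==> (((3*u > -16 <==> 2*h <= 3) ==> (3*u < -36 <==> 2*u == g + 2*s - 6)) && ((!(3*u > -16 <==> 2*h <= 3)) ==> (3*u < -36 <==> 2*u == g + 2*s - 6)))))) && ((!(h + 2*u != 2*g + 2)) ==> (((3*u > -16 <==> 2*h <= 3) ==> (3*u < -36 <==> 2*u == g + 2*s - 6)) && ((!(3*u > -16 <==> 2*h <= 3)) ==> (3*u < -36 <==> 2*u == g + 2*s - 6))))
  WP_3: (h + 2*u != 2*g + 2 ==> ((h >= s - 4 ==> 3*g == 8) && (h + 2*u != 2*g + 2 ==> ((h >= s - 4 ==> 3*g == 8) && (h + 2*u != 2*g + 2 ==> ((h >= s - 4 ==> 3*g == 8) && (!(h + 2*u != 2*g + 2)) && ((3*u > -16 <==> 2*h <= 3) ==> (3*u < -36 <==> 2*u == g + 2*s - 6)) && ((!(3*u > -16 <==> 2*h <= 3)) ==> (3*u < -36 <==> 2*u == g + 2*s - 6)))) && ((!(h + 2*u != 2*g + 2)) ==> (((3*u > -16 <==> 2*h <= 3) ==> (3*u < -36 <==> 2*u == g + 2*s - 6)) && ((!(3*u > -16 <==> 2*h <= 3)) ==> (3*u < -36 <==> 2*u == g + 2*s - 6)))))) && ((!(h + 2*u != 2*g + 2)) ==> (((3*u > -16 <==> 2*h <= 3) ==> (3*u < -36 <==> 2*u == g + 2*s - 6)) && ((!(3*u > -16 <==> 2*h <= 3)) ==> (3*u < -36 <==> 2*u == g + 2*s - 6)))))) && ((!(h + 2*u != 2*g + 2)) ==> (((3*u > -16 <==> 2*h <= 3) ==> (3*u < -36 <==> 2*u == g + 2*s - 6)) && ((!(3*u > -16 <==> 2*h <= 3)) ==> (3*u < -36 <==> 2*u == g + 2*s - 6))))
  WP_4: (h + 2*u != 2*g + 2 ==> ((h >= s - 4 ==> 3*g == 8) && (h + 2*u != 2*g + 2 ==> ((h >= s - 4 ==> 3*g == 8) && (h + 2*u != 2*g + 2 ==> ((h >= s - 4 ==> 3*g == 8) && (h + 2*u != 2*g + 2 ==> ((h >= s - 4 ==> 3*g == 8) && (!(h + 2*u != 2*g + 2)) && ((3*u > -16 <==> 2*h <= 3) ==> (3*u < -36 <==> 2*u == g + 2*s - 6)) && ((!(3*u > -16 <==> 2*h <= 3)) ==> (3*u < -36 <==> 2*u == g + 2*s - 6)))) && ((!(h + 2*u != 2*g + 2)) ==> (((3*u > -16 <==> 2*h <= 3) ==> (3*u < -36 <==> 2*u == g + 2*s - 6)) && ((!(3*u > -16 <==> 2*h <= 3)) ==> (3*u < -36 <==> 2*u == g + 2*s - 6)))))) && ((!(h + 2*u != 2*g + 2)) ==> (((3*u > -16 <==> 2*h <= 3) ==> (3*u < -36 <==> 2*u == g + 2*s - 6)) && ((!(3*u > -16 <==> 2*h <= 3)) ==> (3*u < -36 <==> 2*u == g + 2*s - 6)))))) && ((!(h + 2*u != 2*g + 2)) ==> (((3*u > -16 <==> 2*h <= 3) ==> (3*u < -36 <==> 2*u == g + 2*s - 6)) && ((!(3*u > -16 <==> 2*h <= 3)) ==> (3*u < -36 <==> 2*u == g + 2*s - 6)))))) && ((!(h + 2*u != 2*g + 2)) ==> (((3*u > -16 <==> 2*h <= 3) ==> (3*u < -36 <==> 2*u == g + 2*s - 6)) && ((!(3*u > -16 <==> 2*h <= 3)) ==> (3*u < -36 <==> 2*u == g + 2*s - 6))))
So before the loop: (h + 2*u != 2*g + 2 ==> ((h >= s - 4 ==> 3*g == 8) && (h + 2*u != 2*g + 2 ==> ((h >= s - 4 ==> 3*g == 8) && (h + 2*u != 2*g + 2 ==> ((h >= s - 4 ==> 3*g == 8) && (h + 2*u != 2*g + 2 ==> ((h >= s - 4 ==> 3*g == 8) && (!(h + 2*u != 2*g + 2)) && ((3*u > -16 <==> 2*h <= 3) ==> (3*u < -36 <==> 2*u == g + 2*s - 6)) && ((!(3*u > -16 <==> 2*h <= 3)) ==> (3*u < -36 <==> 2*u == g + 2*s - 6)))) && ((!(h + 2*u != 2*g + 2)) ==> (((3*u > -16 <==> 2*h <= 3) ==> (3*u < -36 <==> 2*u == g + 2*s - 6)) && ((!(3*u > -16 <==> 2*h <= 3)) ==> (3*u < -36 <==> 2*u == g + 2*s - 6)))))) && ((!(h + 2*u != 2*g + 2)) ==> (((3*u > -16 <==> 2*h <= 3) ==> (3*u < -36 <==> 2*u == g + 2*s - 6)) && ((!(3*u > -16 <==> 2*h <= 3)) ==> (3*u < -36 <==> 2*u == g + 2*s - 6)))))) && ((!(h + 2*u != 2*g + 2)) ==> (((3*u > -16 <==> 2*h <= 3) ==> (3*u < -36 <==> 2*u == g + 2*s - 6)) && ((!(3*u > -16 <==> 2*h <= 3)) ==> (3*u < -36 <==> 2*u == g + 2*s - 6)))))) && ((!(h + 2*u != 2*g + 2)) ==> (((3*u > -16 <==> 2*h <= 3) ==> (3*u < -36 <==> 2*u == g + 2*s - 6)) && ((!(3*u > -16 <==> 2*h <= 3)) ==> (3*u < -36 <==> 2*u == g + 2*s - 6))))
Before s := 2*s - 5: (h + 2*u != 2*g + 2 ==> ((h >= 2*s - 9 ==> 3*g == 8) && (h + 2*u != 2*g + 2 ==> ((h >= 2*s - 9 ==> 3*g == 8) && (h + 2*u != 2*g + 2 ==> ((h >= 2*s - 9 ==> 3*g == 8) && (h + 2*u != 2*g + 2 ==> ((h >= 2*s - 9 ==> 3*g == 8) && (!(h + 2*u != 2*g + 2)) && ((3*u > -16 <==> 2*h <= 3) ==> (3*u < -36 <==> 2*u == g + 4*s - 16)) && ((!(3*u > -16 <==> 2*h <= 3)) ==> (3*u < -36 <==> 2*u == g + 4*s - 16)))) && ((!(h + 2*u != 2*g + 2)) ==> (((3*u > -16 <==> 2*h <= 3) ==> (3*u < -36 <==> 2*u == g + 4*s - 16)) && ((!(3*u > -16 <==> 2*h <= 3)) ==> (3*u < -36 <==> 2*u == g + 4*s - 16)))))) && ((!(h + 2*u != 2*g + 2)) ==> (((3*u > -16 <==> 2*h <= 3) ==> (3*u < -36 <==> 2*u == g + 4*s - 16)) && ((!(3*u > -16 <==> 2*h <= 3)) ==> (3*u < -36 <==> 2*u == g + 4*s - 16)))))) && ((!(h + 2*u != 2*g + 2)) ==> (((3*u > -16 <==> 2*h <= 3) ==> (3*u < -36 <==> 2*u == g + 4*s - 16)) && ((!(3*u > -16 <==> 2*h <= 3)) ==> (3*u < -36 <==> 2*u == g + 4*s - 16)))))) && ((!(h + 2*u != 2*g + 2)) ==> (((3*u > -16 <==> 2*h <= 3) ==> (3*u < -36 <==> 2*u == g + 4*s - 16)) && ((!(3*u > -16 <==> 2*h <= 3)) ==> (3*u < -36 <==> 2*u == g + 4*s - 16))))
The weakest precondition is (h + 2*u != 2*g + 2 ==> ((h >= 2*s - 9 ==> 3*g == 8) && (h + 2*u != 2*g + 2 ==> ((h >= 2*s - 9 ==> 3*g == 8) && (h + 2*u != 2*g + 2 ==> ((h >= 2*s - 9 ==> 3*g == 8) && (h + 2*u != 2*g + 2 ==> ((h >= 2*s - 9 ==> 3*g == 8) && (!(h + 2*u != 2*g + 2)) && ((3*u > -16 <==> 2*h <= 3) ==> (3*u < -36 <==> 2*u == g + 4*s - 16)) && ((!(3*u > -16 <==> 2*h <= 3)) ==> (3*u < -36 <==> 2*u == g + 4*s - 16)))) && ((!(h + 2*u != 2*g + 2)) ==> (((3*u > -16 <==> 2*h <= 3) ==> (3*u < -36 <==> 2*u == g + 4*s - 16)) && ((!(3*u > -16 <==> 2*h <= 3)) ==> (3*u < -36 <==> 2*u == g + 4*s - 16)))))) && ((!(h + 2*u != 2*g + 2)) ==> (((3*u > -16 <==> 2*h <= 3) ==> (3*u < -36 <==> 2*u == g + 4*s - 16)) && ((!(3*u > -16 <==> 2*h <= 3)) ==> (3*u < -36 <==> 2*u == g + 4*s - 16)))))) && ((!(h + 2*u != 2*g + 2)) ==> (((3*u > -16 <==> 2*h <= 3) ==> (3*u < -36 <==> 2*u == g + 4*s - 16)) && ((!(3*u > -16 <==> 2*h <= 3)) ==> (3*u < -36 <==> 2*u == g + 4*s - 16)))))) && ((!(h + 2*u != 2*g + 2)) ==> (((3*u > -16 <==> 2*h <= 3) ==> (3*u < -36 <==> 2*u == g + 4*s - 16)) && ((!(3*u > -16 <==> 2*h <= 3)) ==> (3*u < -36 <==> 2*u == g + 4*s - 16)))).
Check whether (h + 2*u != 2*g + 2 ==> ((h >= -13 ==> 3*g == 8) && (h + 2*u != 2*g + 2 ==> ((h >= -13 ==> 3*g == 8) && (h + 2*u != 2*g + 2 ==> ((h >= -13 ==> 3*g == 8) && (h + 2*u != 2*g + 2 ==> ((h >= -13 ==> 3*g == 8) && (!(h + 2*u != 2*g + 2)) && ((3*u > -16 <==> 2*h <= 3) ==> (3*u < -36 <==> 2*u == g - 24)) && ((!(3*u > -16 <==> 2*h <= 3)) ==> (3*u < -36 <==> 2*u == g - 24)))) && ((!(h + 2*u != 2*g + 2)) ==> (((3*u > -16 <==> 2*h <= 3) ==> (3*u < -36 <==> 2*u == g - 24)) && ((!(3*u > -16 <==> 2*h <= 3)) ==> (3*u < -36 <==> 2*u == g - 24)))))) && ((!(h + 2*u != 2*g + 2)) ==> (((3*u > -16 <==> 2*h <= 3) ==> (3*u < -36 <==> 2*u == g - 24)) && ((!(3*u > -16 <==> 2*h <= 3)) ==> (3*u < -36 <==> 2*u == g - 24)))))) && ((!(h + 2*u != 2*g + 2)) ==> (((3*u > -16 <==> 2*h <= 3) ==> (3*u < -36 <==> 2*u == g - 24)) && ((!(3*u > -16 <==> 2*h <= 3)) ==> (3*u < -36 <==> 2*u == g - 24)))))) && ((!(h + 2*u != 2*g + 2)) ==> (((3*u > -16 <==> 2*h <= 3) ==> (3*u < -36 <==> 2*u == g - 24)) && ((!(3*u > -16 <==> 2*h <= 3)) ==> (3*u < -36 <==> 2*u == g - 24)))) && s == -2 implies it.
Every state satisfying the precondition satisfies the weakest precondition: the implication holds.
Answer: valid


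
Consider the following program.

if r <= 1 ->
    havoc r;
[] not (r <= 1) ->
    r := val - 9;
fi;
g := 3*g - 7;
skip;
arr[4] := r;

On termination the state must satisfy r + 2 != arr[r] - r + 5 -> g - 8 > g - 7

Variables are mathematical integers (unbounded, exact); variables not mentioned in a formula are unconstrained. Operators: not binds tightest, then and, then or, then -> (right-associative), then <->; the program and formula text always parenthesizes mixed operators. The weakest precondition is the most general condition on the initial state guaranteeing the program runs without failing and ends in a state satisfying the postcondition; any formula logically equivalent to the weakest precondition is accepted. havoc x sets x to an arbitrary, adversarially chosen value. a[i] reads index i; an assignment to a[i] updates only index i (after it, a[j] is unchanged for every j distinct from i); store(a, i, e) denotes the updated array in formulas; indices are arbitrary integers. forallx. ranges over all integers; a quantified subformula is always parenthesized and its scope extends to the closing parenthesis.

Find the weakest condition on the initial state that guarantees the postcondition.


Working backward. After the program, the postcondition r + 2 != arr[r] - r + 5 -> g - 8 > g - 7 must hold; in canonical form it is not (2*r != arr[r] + 3).
Before arr[4] := r: not (2*r != store(arr, 4, r)[r] + 3)
Before skip: not (2*r != store(arr, 4, r)[r] + 3)
Before g := 3*g - 7: not (2*r != store(arr, 4, r)[r] + 3)
Then branch requires forall r_1. (not (2*r_1 != store(arr, 4, r_1)[r_1] + 3)); else branch requires not (2*val != store(arr, 4, val - 9)[val - 9] + 21).
Before the if: (r <= 1 -> (forall r_1. (not (2*r_1 != store(arr, 4, r_1)[r_1] + 3)))) and ((not (r <= 1)) -> (not (2*val != store(arr, 4, val - 9)[val - 9] + 21)))
Answer: WP = (r <= 1 -> (forall r_1. (not (2*r_1 != store(arr, 4, r_1)[r_1] + 3)))) and ((not (r <= 1)) -> (not (2*val != store(arr, 4, val - 9)[val - 9] + 21)))


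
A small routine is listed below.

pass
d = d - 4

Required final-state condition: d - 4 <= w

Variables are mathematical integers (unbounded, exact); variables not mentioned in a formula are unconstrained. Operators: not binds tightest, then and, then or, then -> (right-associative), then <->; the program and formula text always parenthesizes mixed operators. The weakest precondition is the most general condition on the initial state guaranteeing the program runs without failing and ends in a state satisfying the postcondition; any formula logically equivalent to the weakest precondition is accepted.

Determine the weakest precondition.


Working backward. After the program, the postcondition d - 4 <= w must hold; in canonical form it is d <= w + 4.
Before d := d - 4: d <= w + 8
Before skip: d <= w + 8
Answer: WP = d <= w + 8


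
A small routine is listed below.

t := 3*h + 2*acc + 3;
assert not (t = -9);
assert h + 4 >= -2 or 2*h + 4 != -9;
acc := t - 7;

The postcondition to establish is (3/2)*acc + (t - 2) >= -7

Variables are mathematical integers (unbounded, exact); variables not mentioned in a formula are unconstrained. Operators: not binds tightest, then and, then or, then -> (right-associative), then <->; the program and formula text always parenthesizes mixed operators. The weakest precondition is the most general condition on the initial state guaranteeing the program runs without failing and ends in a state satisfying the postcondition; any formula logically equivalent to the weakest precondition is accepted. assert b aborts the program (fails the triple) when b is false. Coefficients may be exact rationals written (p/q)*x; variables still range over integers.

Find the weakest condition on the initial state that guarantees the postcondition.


Working backward. After the program, the postcondition (3/2)*acc + (t - 2) >= -7 must hold; in canonical form it is (3/2)*acc + t >= -5.
Before acc := t - 7: (5/2)*t >= 11/2
Before assert h + 4 >= -2 or 2*h + 4 != -9: (h >= -6 or 2*h != -13) and (5/2)*t >= 11/2
Before assert not (t = -9): (not (t = -9)) and (h >= -6 or 2*h != -13) and (5/2)*t >= 11/2
Before t := 3*h + 2*acc + 3: (not (2*acc + 3*h = -12)) and (h >= -6 or 2*h != -13) and 5*acc + (15/2)*h >= -2
Answer: WP = (not (2*acc + 3*h = -12)) and (h >= -6 or 2*h != -13) and 5*acc + (15/2)*h >= -2


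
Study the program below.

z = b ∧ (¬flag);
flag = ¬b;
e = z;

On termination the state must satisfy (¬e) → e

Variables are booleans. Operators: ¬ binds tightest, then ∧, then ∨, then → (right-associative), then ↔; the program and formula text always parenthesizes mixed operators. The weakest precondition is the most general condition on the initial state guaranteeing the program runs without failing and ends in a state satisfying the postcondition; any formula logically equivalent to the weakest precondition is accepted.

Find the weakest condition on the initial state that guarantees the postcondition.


Working backward. After the program, (¬e) → e must hold.
Before e := z: (¬z) → z
Before flag := ¬b: (¬z) → z
Before z := b ∧ (¬flag): (¬(b ∧ (¬flag))) → (b ∧ (¬flag))
Answer: WP = (¬(b ∧ (¬flag))) → (b ∧ (¬flag))


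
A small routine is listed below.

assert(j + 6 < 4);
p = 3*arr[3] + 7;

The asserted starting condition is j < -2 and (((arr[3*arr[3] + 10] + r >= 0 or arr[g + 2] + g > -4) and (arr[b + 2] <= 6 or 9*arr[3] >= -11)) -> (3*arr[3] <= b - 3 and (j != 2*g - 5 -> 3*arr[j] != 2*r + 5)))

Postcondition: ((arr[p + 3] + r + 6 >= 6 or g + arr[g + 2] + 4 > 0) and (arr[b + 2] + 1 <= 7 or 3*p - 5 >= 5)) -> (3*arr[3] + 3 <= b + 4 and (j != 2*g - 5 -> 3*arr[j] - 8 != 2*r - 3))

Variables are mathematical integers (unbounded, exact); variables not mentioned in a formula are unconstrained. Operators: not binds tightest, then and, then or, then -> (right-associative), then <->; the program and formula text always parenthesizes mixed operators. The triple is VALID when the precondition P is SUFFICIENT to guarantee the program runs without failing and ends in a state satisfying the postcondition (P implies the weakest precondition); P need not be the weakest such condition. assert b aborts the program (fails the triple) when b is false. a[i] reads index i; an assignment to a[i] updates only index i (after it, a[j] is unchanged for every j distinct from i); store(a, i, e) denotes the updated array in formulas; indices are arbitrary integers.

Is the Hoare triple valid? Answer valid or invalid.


Working backward. After the program, the postcondition ((arr[p + 3] + r + 6 >= 6 or g + arr[g + 2] + 4 > 0) and (arr[b + 2] + 1 <= 7 or 3*p - 5 >= 5)) -> (3*arr[3] + 3 <= b + 4 and (j != 2*g - 5 -> 3*arr[j] - 8 != 2*r - 3)) must hold; in canonical form it is ((arr[p + 3] + r >= 0 or arr[g + 2] + g > -4) and (arr[b + 2] <= 6 or 3*p >= 10)) -> (3*arr[3] <= b + 1 and (j != 2*g - 5 -> 3*arr[j] != 2*r + 5)).
Before p := 3*arr[3] + 7: ((arr[3*arr[3] + 10] + r >= 0 or arr[g + 2] + g > -4) and (arr[b + 2] <= 6 or 9*arr[3] >= -11)) -> (3*arr[3] <= b + 1 and (j != 2*g - 5 -> 3*arr[j] != 2*r + 5))
Before assert j + 6 < 4: j < -2 and (((arr[3*arr[3] + 10] + r >= 0 or arr[g + 2] + g > -4) and (arr[b + 2] <= 6 or 9*arr[3] >= -11)) -> (3*arr[3] <= b + 1 and (j != 2*g - 5 -> 3*arr[j] != 2*r + 5)))
The weakest precondition is j < -2 and (((arr[3*arr[3] + 10] + r >= 0 or arr[g + 2] + g > -4) and (arr[b + 2] <= 6 or 9*arr[3] >= -11)) -> (3*arr[3] <= b + 1 and (j != 2*g - 5 -> 3*arr[j] != 2*r + 5))).
Check whether j < -2 and (((arr[3*arr[3] + 10] + r >= 0 or arr[g + 2] + g > -4) and (arr[b + 2] <= 6 or 9*arr[3] >= -11)) -> (3*arr[3] <= b - 3 and (j != 2*g - 5 -> 3*arr[j] != 2*r + 5))) implies it.
Every state satisfying the precondition satisfies the weakest precondition: the implication holds.
Answer: valid


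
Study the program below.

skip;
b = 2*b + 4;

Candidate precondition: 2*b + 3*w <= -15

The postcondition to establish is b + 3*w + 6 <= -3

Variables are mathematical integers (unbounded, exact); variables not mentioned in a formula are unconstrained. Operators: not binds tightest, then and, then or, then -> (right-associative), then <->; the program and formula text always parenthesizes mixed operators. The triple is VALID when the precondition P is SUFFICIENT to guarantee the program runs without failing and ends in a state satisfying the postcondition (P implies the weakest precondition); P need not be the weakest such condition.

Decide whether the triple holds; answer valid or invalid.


Working backward. After the program, the postcondition b + 3*w + 6 <= -3 must hold; in canonical form it is b + 3*w <= -9.
Before b := 2*b + 4: 2*b + 3*w <= -13
Before skip: 2*b + 3*w <= -13
The weakest precondition is 2*b + 3*w <= -13.
Check whether 2*b + 3*w <= -15 implies it.
Every state satisfying the precondition satisfies the weakest precondition: the implication holds.
Answer: valid


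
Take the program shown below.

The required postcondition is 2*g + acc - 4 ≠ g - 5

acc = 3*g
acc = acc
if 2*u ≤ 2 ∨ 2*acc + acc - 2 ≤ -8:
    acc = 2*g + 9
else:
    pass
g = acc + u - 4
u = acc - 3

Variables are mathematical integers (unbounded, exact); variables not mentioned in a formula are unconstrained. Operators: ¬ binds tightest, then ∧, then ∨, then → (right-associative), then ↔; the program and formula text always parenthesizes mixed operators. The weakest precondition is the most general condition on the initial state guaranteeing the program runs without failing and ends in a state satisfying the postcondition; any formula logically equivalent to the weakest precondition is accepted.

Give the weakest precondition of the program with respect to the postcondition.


Working backward. After the program, the postcondition 2*g + acc - 4 ≠ g - 5 must hold; in canonical form it is acc + g ≠ -1.
Before u := acc - 3: acc + g ≠ -1
Before g := acc + u - 4: 2*acc + u ≠ 3
Then branch requires 4*g + u ≠ -15; else branch requires 2*acc + u ≠ 3.
Before the if: ((2*u ≤ 2 ∨ 3*acc ≤ -6) → 4*g + u ≠ -15) ∧ ((¬(2*u ≤ 2 ∨ 3*acc ≤ -6)) → 2*acc + u ≠ 3)
Before acc := acc: ((2*u ≤ 2 ∨ 3*acc ≤ -6) → 4*g + u ≠ -15) ∧ ((¬(2*u ≤ 2 ∨ 3*acc ≤ -6)) → 2*acc + u ≠ 3)
Before acc := 3*g: ((2*u ≤ 2 ∨ 9*g ≤ -6) → 4*g + u ≠ -15) ∧ ((¬(2*u ≤ 2 ∨ 9*g ≤ -6)) → 6*g + u ≠ 3)
Answer: WP = ((2*u ≤ 2 ∨ 9*g ≤ -6) → 4*g + u ≠ -15) ∧ ((¬(2*u ≤ 2 ∨ 9*g ≤ -6)) → 6*g + u ≠ 3)


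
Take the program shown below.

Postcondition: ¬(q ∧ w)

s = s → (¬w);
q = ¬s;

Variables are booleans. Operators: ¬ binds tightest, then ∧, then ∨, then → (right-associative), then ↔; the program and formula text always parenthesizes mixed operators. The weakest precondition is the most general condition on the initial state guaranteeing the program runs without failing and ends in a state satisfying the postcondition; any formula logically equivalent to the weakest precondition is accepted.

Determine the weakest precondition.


Working backward. After the program, ¬(q ∧ w) must hold.
Before q := ¬s: ¬((¬s) ∧ w)
Before s := s → (¬w): ¬((¬(s → (¬w))) ∧ w)
Answer: WP = ¬((¬(s → (¬w))) ∧ w)


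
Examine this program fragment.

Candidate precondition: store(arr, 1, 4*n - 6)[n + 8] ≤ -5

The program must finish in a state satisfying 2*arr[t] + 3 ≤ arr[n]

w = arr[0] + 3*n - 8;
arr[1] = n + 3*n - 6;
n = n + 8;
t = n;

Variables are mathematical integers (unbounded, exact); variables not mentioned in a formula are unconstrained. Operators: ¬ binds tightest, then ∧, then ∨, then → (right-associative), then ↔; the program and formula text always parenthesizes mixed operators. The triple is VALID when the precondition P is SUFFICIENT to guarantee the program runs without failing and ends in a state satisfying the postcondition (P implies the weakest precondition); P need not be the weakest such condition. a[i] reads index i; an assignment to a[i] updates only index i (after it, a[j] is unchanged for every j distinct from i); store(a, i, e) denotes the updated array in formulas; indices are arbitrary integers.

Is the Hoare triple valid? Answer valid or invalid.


Working backward. After the program, the postcondition 2*arr[t] + 3 ≤ arr[n] must hold; in canonical form it is 2*arr[t] ≤ arr[n] - 3.
Before t := n: arr[n] ≤ -3
Before n := n + 8: arr[n + 8] ≤ -3
Before arr[1] := n + 3*n - 6: store(arr, 1, 4*n - 6)[n + 8] ≤ -3
Before w := arr[0] + 3*n - 8: store(arr, 1, 4*n - 6)[n + 8] ≤ -3
The weakest precondition is store(arr, 1, 4*n - 6)[n + 8] ≤ -3.
Check whether store(arr, 1, 4*n - 6)[n + 8] ≤ -5 implies it.
Every state satisfying the precondition satisfies the weakest precondition: the implication holds.
Answer: valid


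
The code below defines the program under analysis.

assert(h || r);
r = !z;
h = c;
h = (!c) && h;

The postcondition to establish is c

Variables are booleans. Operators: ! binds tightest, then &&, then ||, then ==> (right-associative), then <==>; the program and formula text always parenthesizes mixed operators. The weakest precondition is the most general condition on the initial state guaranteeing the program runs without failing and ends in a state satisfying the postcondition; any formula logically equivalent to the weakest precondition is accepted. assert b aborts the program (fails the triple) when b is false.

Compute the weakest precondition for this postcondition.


Working backward. After the program, c must hold.
Before h := (!c) && h: c
Before h := c: c
Before r := !z: c
Before assert h || r: (h || r) && c
Answer: WP = (h || r) && c


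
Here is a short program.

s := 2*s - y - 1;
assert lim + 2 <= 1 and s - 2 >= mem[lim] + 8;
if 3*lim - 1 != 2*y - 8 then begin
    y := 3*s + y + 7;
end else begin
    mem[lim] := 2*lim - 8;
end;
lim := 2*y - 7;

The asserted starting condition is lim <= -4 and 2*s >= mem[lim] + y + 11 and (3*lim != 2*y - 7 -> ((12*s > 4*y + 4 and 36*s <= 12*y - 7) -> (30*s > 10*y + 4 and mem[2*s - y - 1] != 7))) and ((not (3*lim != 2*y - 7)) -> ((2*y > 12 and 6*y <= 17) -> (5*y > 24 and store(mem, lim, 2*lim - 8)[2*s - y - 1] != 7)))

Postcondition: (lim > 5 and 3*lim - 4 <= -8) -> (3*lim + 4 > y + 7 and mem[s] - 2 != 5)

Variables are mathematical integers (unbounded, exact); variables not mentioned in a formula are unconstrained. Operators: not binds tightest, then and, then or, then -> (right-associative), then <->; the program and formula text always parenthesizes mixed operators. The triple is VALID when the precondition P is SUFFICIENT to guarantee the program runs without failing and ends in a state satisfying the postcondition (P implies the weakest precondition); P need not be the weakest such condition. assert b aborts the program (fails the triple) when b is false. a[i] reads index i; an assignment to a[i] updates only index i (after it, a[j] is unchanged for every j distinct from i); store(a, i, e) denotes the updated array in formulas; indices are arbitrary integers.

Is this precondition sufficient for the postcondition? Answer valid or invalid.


Working backward. After the program, the postcondition (lim > 5 and 3*lim - 4 <= -8) -> (3*lim + 4 > y + 7 and mem[s] - 2 != 5) must hold; in canonical form it is (lim > 5 and 3*lim <= -4) -> (3*lim > y + 3 and mem[s] != 7).
Before lim := 2*y - 7: (2*y > 12 and 6*y <= 17) -> (5*y > 24 and mem[s] != 7)
Then branch requires (6*s + 2*y > -2 and 18*s + 6*y <= -25) -> (15*s + 5*y > -11 and mem[s] != 7); else branch requires (2*y > 12 and 6*y <= 17) -> (5*y > 24 and store(mem, lim, 2*lim - 8)[s] != 7).
Before the if: (3*lim != 2*y - 7 -> ((6*s + 2*y > -2 and 18*s + 6*y <= -25) -> (15*s + 5*y > -11 and mem[s] != 7))) and ((not (3*lim != 2*y - 7)) -> ((2*y > 12 and 6*y <= 17) -> (5*y > 24 and store(mem, lim, 2*lim - 8)[s] != 7)))
Before assert lim + 2 <= 1 and s - 2 >= mem[lim] + 8: lim <= -1 and s >= mem[lim] + 10 and (3*lim != 2*y - 7 -> ((6*s + 2*y > -2 and 18*s + 6*y <= -25) -> (15*s + 5*y > -11 and mem[s] != 7))) and ((not (3*lim != 2*y - 7)) -> ((2*y > 12 and 6*y <= 17) -> (5*y > 24 and store(mem, lim, 2*lim - 8)[s] != 7)))
Before s := 2*s - y - 1: lim <= -1 and 2*s >= mem[lim] + y + 11 and (3*lim != 2*y - 7 -> ((12*s > 4*y + 4 and 36*s <= 12*y - 7) -> (30*s > 10*y + 4 and mem[2*s - y - 1] != 7))) and ((not (3*lim != 2*y - 7)) -> ((2*y > 12 and 6*y <= 17) -> (5*y > 24 and store(mem, lim, 2*lim - 8)[2*s - y - 1] != 7)))
The weakest precondition is lim <= -1 and 2*s >= mem[lim] + y + 11 and (3*lim != 2*y - 7 -> ((12*s > 4*y + 4 and 36*s <= 12*y - 7) -> (30*s > 10*y + 4 and mem[2*s - y - 1] != 7))) and ((not (3*lim != 2*y - 7)) -> ((2*y > 12 and 6*y <= 17) -> (5*y > 24 and store(mem, lim, 2*lim - 8)[2*s - y - 1] != 7))).
Check whether lim <= -4 and 2*s >= mem[lim] + y + 11 and (3*lim != 2*y - 7 -> ((12*s > 4*y + 4 and 36*s <= 12*y - 7) -> (30*s > 10*y + 4 and mem[2*s - y - 1] != 7))) and ((not (3*lim != 2*y - 7)) -> ((2*y > 12 and 6*y <= 17) -> (5*y > 24 and store(mem, lim, 2*lim - 8)[2*s - y - 1] != 7))) implies it.
Every state satisfying the precondition satisfies the weakest precondition: the implication holds.
Answer: valid


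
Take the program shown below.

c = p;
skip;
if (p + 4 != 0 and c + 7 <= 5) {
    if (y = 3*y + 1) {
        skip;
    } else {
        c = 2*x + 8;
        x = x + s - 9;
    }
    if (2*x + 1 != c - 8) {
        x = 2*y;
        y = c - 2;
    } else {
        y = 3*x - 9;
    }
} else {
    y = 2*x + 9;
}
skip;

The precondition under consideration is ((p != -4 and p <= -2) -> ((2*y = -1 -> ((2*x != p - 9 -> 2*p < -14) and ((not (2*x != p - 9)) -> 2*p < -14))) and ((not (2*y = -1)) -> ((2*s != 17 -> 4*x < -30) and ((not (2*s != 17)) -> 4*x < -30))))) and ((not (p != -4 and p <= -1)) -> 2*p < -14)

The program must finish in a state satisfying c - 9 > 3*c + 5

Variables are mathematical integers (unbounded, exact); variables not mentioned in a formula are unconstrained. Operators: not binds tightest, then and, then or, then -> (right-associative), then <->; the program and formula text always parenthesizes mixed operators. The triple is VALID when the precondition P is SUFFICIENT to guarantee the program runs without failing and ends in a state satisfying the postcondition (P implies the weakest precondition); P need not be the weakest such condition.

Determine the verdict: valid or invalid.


Working backward. After the program, the postcondition c - 9 > 3*c + 5 must hold; in canonical form it is 2*c < -14.
Before skip: 2*c < -14
Then branch requires (2*y = -1 -> ((2*x != c - 9 -> 2*c < -14) and ((not (2*x != c - 9)) -> 2*c < -14))) and ((not (2*y = -1)) -> ((2*s != 17 -> 4*x < -30) and ((not (2*s != 17)) -> 4*x < -30))); else branch requires 2*c < -14.
Before the if: ((p != -4 and c <= -2) -> ((2*y = -1 -> ((2*x != c - 9 -> 2*c < -14) and ((not (2*x != c - 9)) -> 2*c < -14))) and ((not (2*y = -1)) -> ((2*s != 17 -> 4*x < -30) and ((not (2*s != 17)) -> 4*x < -30))))) and ((not (p != -4 and c <= -2)) -> 2*c < -14)
Before skip: ((p != -4 and c <= -2) -> ((2*y = -1 -> ((2*x != c - 9 -> 2*c < -14) and ((not (2*x != c - 9)) -> 2*c < -14))) and ((not (2*y = -1)) -> ((2*s != 17 -> 4*x < -30) and ((not (2*s != 17)) -> 4*x < -30))))) and ((not (p != -4 and c <= -2)) -> 2*c < -14)
Before c := p: ((p != -4 and p <= -2) -> ((2*y = -1 -> ((2*x != p - 9 -> 2*p < -14) and ((not (2*x != p - 9)) -> 2*p < -14))) and ((not (2*y = -1)) -> ((2*s != 17 -> 4*x < -30) and ((not (2*s != 17)) -> 4*x < -30))))) and ((not (p != -4 and p <= -2)) -> 2*p < -14)
The weakest precondition is ((p != -4 and p <= -2) -> ((2*y = -1 -> ((2*x != p - 9 -> 2*p < -14) and ((not (2*x != p - 9)) -> 2*p < -14))) and ((not (2*y = -1)) -> ((2*s != 17 -> 4*x < -30) and ((not (2*s != 17)) -> 4*x < -30))))) and ((not (p != -4 and p <= -2)) -> 2*p < -14).
Check whether ((p != -4 and p <= -2) -> ((2*y = -1 -> ((2*x != p - 9 -> 2*p < -14) and ((not (2*x != p - 9)) -> 2*p < -14))) and ((not (2*y = -1)) -> ((2*s != 17 -> 4*x < -30) and ((not (2*s != 17)) -> 4*x < -30))))) and ((not (p != -4 and p <= -1)) -> 2*p < -14) implies it.
Countermodel: at the initial state p = -1, s = 0, x = 0, y = 0, the precondition holds but the weakest precondition fails.
Answer: invalid


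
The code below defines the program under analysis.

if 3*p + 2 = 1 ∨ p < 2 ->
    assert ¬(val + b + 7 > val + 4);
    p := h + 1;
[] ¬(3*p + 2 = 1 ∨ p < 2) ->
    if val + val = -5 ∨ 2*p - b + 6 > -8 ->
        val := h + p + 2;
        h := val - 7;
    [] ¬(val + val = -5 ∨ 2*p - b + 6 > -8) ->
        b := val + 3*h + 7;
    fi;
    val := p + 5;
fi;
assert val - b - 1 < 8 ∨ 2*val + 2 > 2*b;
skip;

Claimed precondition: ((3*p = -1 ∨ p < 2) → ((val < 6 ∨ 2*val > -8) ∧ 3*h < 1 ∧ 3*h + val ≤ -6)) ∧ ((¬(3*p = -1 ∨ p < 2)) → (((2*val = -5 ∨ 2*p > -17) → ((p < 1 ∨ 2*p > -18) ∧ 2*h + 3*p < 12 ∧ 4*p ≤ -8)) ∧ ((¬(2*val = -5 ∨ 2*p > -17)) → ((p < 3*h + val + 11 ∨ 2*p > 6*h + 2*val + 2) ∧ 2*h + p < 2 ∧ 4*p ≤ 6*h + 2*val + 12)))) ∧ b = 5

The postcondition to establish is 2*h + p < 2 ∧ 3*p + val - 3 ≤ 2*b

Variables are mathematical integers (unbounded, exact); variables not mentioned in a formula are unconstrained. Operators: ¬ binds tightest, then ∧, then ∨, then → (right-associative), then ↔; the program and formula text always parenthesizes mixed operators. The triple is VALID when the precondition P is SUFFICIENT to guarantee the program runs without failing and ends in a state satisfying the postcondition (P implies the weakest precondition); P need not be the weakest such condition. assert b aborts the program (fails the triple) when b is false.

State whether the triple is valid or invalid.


Working backward. After the program, the postcondition 2*h + p < 2 ∧ 3*p + val - 3 ≤ 2*b must hold; in canonical form it is 2*h + p < 2 ∧ 3*p + val ≤ 2*b + 3.
Before skip: 2*h + p < 2 ∧ 3*p + val ≤ 2*b + 3
Before assert val - b - 1 < 8 ∨ 2*val + 2 > 2*b: (val < b + 9 ∨ 2*val > 2*b - 2) ∧ 2*h + p < 2 ∧ 3*p + val ≤ 2*b + 3
Then branch requires (¬(b > -3)) ∧ (val < b + 9 ∨ 2*val > 2*b - 2) ∧ 3*h < 1 ∧ 3*h + val ≤ 2*b; else branch requires ((2*val = -5 ∨ 2*p > b - 14) → ((p < b + 4 ∨ 2*p > 2*b - 12) ∧ 2*h + 3*p < 12 ∧ 4*p ≤ 2*b - 2)) ∧ ((¬(2*val = -5 ∨ 2*p > b - 14)) → ((p < 3*h + val + 11 ∨ 2*p > 6*h + 2*val + 2) ∧ 2*h + p < 2 ∧ 4*p ≤ 6*h + 2*val + 12)).
Before the if: ((3*p = -1 ∨ p < 2) → ((¬(b > -3)) ∧ (val < b + 9 ∨ 2*val > 2*b - 2) ∧ 3*h < 1 ∧ 3*h + val ≤ 2*b)) ∧ ((¬(3*p = -1 ∨ p < 2)) → (((2*val = -5 ∨ 2*p > b - 14) → ((p < b + 4 ∨ 2*p > 2*b - 12) ∧ 2*h + 3*p < 12 ∧ 4*p ≤ 2*b - 2)) ∧ ((¬(2*val = -5 ∨ 2*p > b - 14)) → ((p < 3*h + val + 11 ∨ 2*p > 6*h + 2*val + 2) ∧ 2*h + p < 2 ∧ 4*p ≤ 6*h + 2*val + 12))))
The weakest precondition is ((3*p = -1 ∨ p < 2) → ((¬(b > -3)) ∧ (val < b + 9 ∨ 2*val > 2*b - 2) ∧ 3*h < 1 ∧ 3*h + val ≤ 2*b)) ∧ ((¬(3*p = -1 ∨ p < 2)) → (((2*val = -5 ∨ 2*p > b - 14) → ((p < b + 4 ∨ 2*p > 2*b - 12) ∧ 2*h + 3*p < 12 ∧ 4*p ≤ 2*b - 2)) ∧ ((¬(2*val = -5 ∨ 2*p > b - 14)) → ((p < 3*h + val + 11 ∨ 2*p > 6*h + 2*val + 2) ∧ 2*h + p < 2 ∧ 4*p ≤ 6*h + 2*val + 12)))).
Check whether ((3*p = -1 ∨ p < 2) → ((val < 6 ∨ 2*val > -8) ∧ 3*h < 1 ∧ 3*h + val ≤ -6)) ∧ ((¬(3*p = -1 ∨ p < 2)) → (((2*val = -5 ∨ 2*p > -17) → ((p < 1 ∨ 2*p > -18) ∧ 2*h + 3*p < 12 ∧ 4*p ≤ -8)) ∧ ((¬(2*val = -5 ∨ 2*p > -17)) → ((p < 3*h + val + 11 ∨ 2*p > 6*h + 2*val + 2) ∧ 2*h + p < 2 ∧ 4*p ≤ 6*h + 2*val + 12)))) ∧ b = 5 implies it.
Countermodel: at the initial state b = 5, h = -1, p = 0, val = -3, the precondition holds but the weakest precondition fails.
Answer: invalid


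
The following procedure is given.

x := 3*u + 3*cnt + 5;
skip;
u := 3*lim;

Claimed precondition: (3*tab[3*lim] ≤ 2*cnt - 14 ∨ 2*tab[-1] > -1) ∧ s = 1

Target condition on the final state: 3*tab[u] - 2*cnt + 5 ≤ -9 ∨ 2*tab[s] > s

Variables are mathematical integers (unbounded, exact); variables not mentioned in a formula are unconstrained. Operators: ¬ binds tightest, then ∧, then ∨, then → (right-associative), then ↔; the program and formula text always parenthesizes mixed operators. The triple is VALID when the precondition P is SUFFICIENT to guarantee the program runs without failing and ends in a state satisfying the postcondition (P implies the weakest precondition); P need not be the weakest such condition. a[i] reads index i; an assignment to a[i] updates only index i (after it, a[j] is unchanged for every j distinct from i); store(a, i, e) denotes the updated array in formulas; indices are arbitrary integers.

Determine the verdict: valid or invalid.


Working backward. After the program, the postcondition 3*tab[u] - 2*cnt + 5 ≤ -9 ∨ 2*tab[s] > s must hold; in canonical form it is 3*tab[u] ≤ 2*cnt - 14 ∨ 2*tab[s] > s.
Before u := 3*lim: 3*tab[3*lim] ≤ 2*cnt - 14 ∨ 2*tab[s] > s
Before skip: 3*tab[3*lim] ≤ 2*cnt - 14 ∨ 2*tab[s] > s
Before x := 3*u + 3*cnt + 5: 3*tab[3*lim] ≤ 2*cnt - 14 ∨ 2*tab[s] > s
The weakest precondition is 3*tab[3*lim] ≤ 2*cnt - 14 ∨ 2*tab[s] > s.
Check whether (3*tab[3*lim] ≤ 2*cnt - 14 ∨ 2*tab[-1] > -1) ∧ s = 1 implies it.
Countermodel: at the initial state cnt = 0, lim = 17422, s = 1, tab = {[-1] = 0, [1] = -7040, [52266] = 15215, elsewhere 15215}, the precondition holds but the weakest precondition fails.
Answer: invalid


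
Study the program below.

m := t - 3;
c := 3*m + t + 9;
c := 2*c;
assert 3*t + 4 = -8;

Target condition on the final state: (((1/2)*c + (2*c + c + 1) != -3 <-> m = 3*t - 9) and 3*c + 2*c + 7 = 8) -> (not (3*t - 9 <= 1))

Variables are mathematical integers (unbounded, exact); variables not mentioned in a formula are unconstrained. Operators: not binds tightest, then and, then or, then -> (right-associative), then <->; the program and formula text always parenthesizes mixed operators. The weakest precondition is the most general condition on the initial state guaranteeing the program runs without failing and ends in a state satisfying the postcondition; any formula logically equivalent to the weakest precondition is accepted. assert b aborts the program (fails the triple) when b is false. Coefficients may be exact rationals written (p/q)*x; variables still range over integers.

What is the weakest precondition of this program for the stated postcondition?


Working backward. After the program, the postcondition (((1/2)*c + (2*c + c + 1) != -3 <-> m = 3*t - 9) and 3*c + 2*c + 7 = 8) -> (not (3*t - 9 <= 1)) must hold; in canonical form it is (((7/2)*c != -4 <-> m = 3*t - 9) and 5*c = 1) -> (not (3*t <= 10)).
Before assert 3*t + 4 = -8: 3*t = -12 and ((((7/2)*c != -4 <-> m = 3*t - 9) and 5*c = 1) -> (not (3*t <= 10)))
Before c := 2*c: 3*t = -12 and (((7*c != -4 <-> m = 3*t - 9) and 10*c = 1) -> (not (3*t <= 10)))
Before c := 3*m + t + 9: 3*t = -12 and (((21*m + 7*t != -67 <-> m = 3*t - 9) and 30*m + 10*t = -89) -> (not (3*t <= 10)))
Before m := t - 3: 3*t = -12 and (((28*t != -4 <-> 2*t = 6) and 40*t = 1) -> (not (3*t <= 10)))
Answer: WP = 3*t = -12 and (((28*t != -4 <-> 2*t = 6) and 40*t = 1) -> (not (3*t <= 10)))


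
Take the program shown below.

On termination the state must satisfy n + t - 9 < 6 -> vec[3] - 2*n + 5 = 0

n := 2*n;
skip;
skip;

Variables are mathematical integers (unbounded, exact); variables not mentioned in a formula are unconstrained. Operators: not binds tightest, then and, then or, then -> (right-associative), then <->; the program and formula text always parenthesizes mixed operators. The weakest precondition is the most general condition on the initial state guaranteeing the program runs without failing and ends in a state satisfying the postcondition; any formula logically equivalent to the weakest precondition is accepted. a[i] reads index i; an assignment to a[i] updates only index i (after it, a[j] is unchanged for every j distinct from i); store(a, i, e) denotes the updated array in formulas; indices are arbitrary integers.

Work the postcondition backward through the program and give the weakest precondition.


Working backward. After the program, the postcondition n + t - 9 < 6 -> vec[3] - 2*n + 5 = 0 must hold; in canonical form it is n + t < 15 -> vec[3] = 2*n - 5.
Before skip: n + t < 15 -> vec[3] = 2*n - 5
Before skip: n + t < 15 -> vec[3] = 2*n - 5
Before n := 2*n: 2*n + t < 15 -> vec[3] = 4*n - 5
Answer: WP = 2*n + t < 15 -> vec[3] = 4*n - 5
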